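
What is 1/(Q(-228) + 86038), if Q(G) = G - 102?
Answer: 1/85708 ≈ 1.1668e-5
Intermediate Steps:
Q(G) = -102 + G
1/(Q(-228) + 86038) = 1/((-102 - 228) + 86038) = 1/(-330 + 86038) = 1/85708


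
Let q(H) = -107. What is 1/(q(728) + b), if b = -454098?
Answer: -1/454205 ≈ -2.2017e-6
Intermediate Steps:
1/(q(728) + b) = 1/(-107 - 454098) = 1/(-454205) = -1/454205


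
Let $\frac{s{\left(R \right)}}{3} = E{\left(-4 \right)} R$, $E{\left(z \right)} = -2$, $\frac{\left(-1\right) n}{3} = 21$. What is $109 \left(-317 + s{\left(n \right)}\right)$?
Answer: $6649$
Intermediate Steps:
$n = -63$ ($n = \left(-3\right) 21 = -63$)
$s{\left(R \right)} = - 6 R$ ($s{\left(R \right)} = 3 \left(- 2 R\right) = - 6 R$)
$109 \left(-317 + s{\left(n \right)}\right) = 109 \left(-317 - -378\right) = 109 \left(-317 + 378\right) = 109 \cdot 61 = 6649$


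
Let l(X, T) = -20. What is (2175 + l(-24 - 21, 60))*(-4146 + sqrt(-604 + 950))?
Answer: -8934630 + 2155*sqrt(346) ≈ -8.8945e+6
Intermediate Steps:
(2175 + l(-24 - 21, 60))*(-4146 + sqrt(-604 + 950)) = (2175 - 20)*(-4146 + sqrt(-604 + 950)) = 2155*(-4146 + sqrt(346)) = -8934630 + 2155*sqrt(346)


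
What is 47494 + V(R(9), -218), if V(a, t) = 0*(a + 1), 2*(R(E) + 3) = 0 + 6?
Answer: 47494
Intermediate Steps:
R(E) = 0 (R(E) = -3 + (0 + 6)/2 = -3 + (½)*6 = -3 + 3 = 0)
V(a, t) = 0 (V(a, t) = 0*(1 + a) = 0)
47494 + V(R(9), -218) = 47494 + 0 = 47494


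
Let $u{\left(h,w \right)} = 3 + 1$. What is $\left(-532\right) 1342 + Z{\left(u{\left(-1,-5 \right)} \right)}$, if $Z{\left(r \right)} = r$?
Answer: $-713940$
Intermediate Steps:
$u{\left(h,w \right)} = 4$
$\left(-532\right) 1342 + Z{\left(u{\left(-1,-5 \right)} \right)} = \left(-532\right) 1342 + 4 = -713944 + 4 = -713940$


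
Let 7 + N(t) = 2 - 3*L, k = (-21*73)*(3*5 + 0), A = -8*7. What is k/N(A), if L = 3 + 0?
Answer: 3285/2 ≈ 1642.5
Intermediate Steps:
L = 3
A = -56
k = -22995 (k = -1533*(15 + 0) = -1533*15 = -22995)
N(t) = -14 (N(t) = -7 + (2 - 3*3) = -7 + (2 - 9) = -7 - 7 = -14)
k/N(A) = -22995/(-14) = -22995*(-1/14) = 3285/2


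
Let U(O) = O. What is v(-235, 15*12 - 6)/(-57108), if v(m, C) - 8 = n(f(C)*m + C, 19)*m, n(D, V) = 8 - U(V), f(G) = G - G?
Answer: -2593/57108 ≈ -0.045405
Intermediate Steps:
f(G) = 0
n(D, V) = 8 - V
v(m, C) = 8 - 11*m (v(m, C) = 8 + (8 - 1*19)*m = 8 + (8 - 19)*m = 8 - 11*m)
v(-235, 15*12 - 6)/(-57108) = (8 - 11*(-235))/(-57108) = (8 + 2585)*(-1/57108) = 2593*(-1/57108) = -2593/57108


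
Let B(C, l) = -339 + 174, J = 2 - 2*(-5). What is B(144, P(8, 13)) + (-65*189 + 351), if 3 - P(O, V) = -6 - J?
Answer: -12099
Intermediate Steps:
J = 12 (J = 2 + 10 = 12)
P(O, V) = 21 (P(O, V) = 3 - (-6 - 1*12) = 3 - (-6 - 12) = 3 - 1*(-18) = 3 + 18 = 21)
B(C, l) = -165
B(144, P(8, 13)) + (-65*189 + 351) = -165 + (-65*189 + 351) = -165 + (-12285 + 351) = -165 - 11934 = -12099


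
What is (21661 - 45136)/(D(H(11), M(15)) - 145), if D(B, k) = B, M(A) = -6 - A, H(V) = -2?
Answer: 7825/49 ≈ 159.69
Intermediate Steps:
(21661 - 45136)/(D(H(11), M(15)) - 145) = (21661 - 45136)/(-2 - 145) = -23475/(-147) = -23475*(-1/147) = 7825/49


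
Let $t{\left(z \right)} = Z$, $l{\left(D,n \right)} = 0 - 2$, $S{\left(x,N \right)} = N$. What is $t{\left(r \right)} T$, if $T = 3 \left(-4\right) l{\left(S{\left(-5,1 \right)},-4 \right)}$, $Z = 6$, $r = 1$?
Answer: $144$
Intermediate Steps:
$l{\left(D,n \right)} = -2$
$t{\left(z \right)} = 6$
$T = 24$ ($T = 3 \left(-4\right) \left(-2\right) = \left(-12\right) \left(-2\right) = 24$)
$t{\left(r \right)} T = 6 \cdot 24 = 144$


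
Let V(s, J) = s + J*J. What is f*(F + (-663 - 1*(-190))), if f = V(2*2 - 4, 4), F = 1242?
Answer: 12304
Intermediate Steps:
V(s, J) = s + J**2
f = 16 (f = (2*2 - 4) + 4**2 = (4 - 4) + 16 = 0 + 16 = 16)
f*(F + (-663 - 1*(-190))) = 16*(1242 + (-663 - 1*(-190))) = 16*(1242 + (-663 + 190)) = 16*(1242 - 473) = 16*769 = 12304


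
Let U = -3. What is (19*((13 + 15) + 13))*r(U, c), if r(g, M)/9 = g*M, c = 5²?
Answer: -525825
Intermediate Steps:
c = 25
r(g, M) = 9*M*g (r(g, M) = 9*(g*M) = 9*(M*g) = 9*M*g)
(19*((13 + 15) + 13))*r(U, c) = (19*((13 + 15) + 13))*(9*25*(-3)) = (19*(28 + 13))*(-675) = (19*41)*(-675) = 779*(-675) = -525825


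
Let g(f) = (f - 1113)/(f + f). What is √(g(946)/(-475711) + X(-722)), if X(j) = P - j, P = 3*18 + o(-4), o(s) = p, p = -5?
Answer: √156143186734981970557/450022606 ≈ 27.767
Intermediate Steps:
o(s) = -5
g(f) = (-1113 + f)/(2*f) (g(f) = (-1113 + f)/((2*f)) = (-1113 + f)*(1/(2*f)) = (-1113 + f)/(2*f))
P = 49 (P = 3*18 - 5 = 54 - 5 = 49)
X(j) = 49 - j
√(g(946)/(-475711) + X(-722)) = √(((½)*(-1113 + 946)/946)/(-475711) + (49 - 1*(-722))) = √(((½)*(1/946)*(-167))*(-1/475711) + (49 + 722)) = √(-167/1892*(-1/475711) + 771) = √(167/900045212 + 771) = √(693934858619/900045212) = √156143186734981970557/450022606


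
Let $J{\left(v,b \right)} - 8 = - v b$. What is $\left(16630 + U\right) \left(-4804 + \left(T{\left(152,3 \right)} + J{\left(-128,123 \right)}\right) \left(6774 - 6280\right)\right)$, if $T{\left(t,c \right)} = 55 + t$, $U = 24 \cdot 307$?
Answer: $189078850116$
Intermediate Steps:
$U = 7368$
$J{\left(v,b \right)} = 8 - b v$ ($J{\left(v,b \right)} = 8 + - v b = 8 - b v$)
$\left(16630 + U\right) \left(-4804 + \left(T{\left(152,3 \right)} + J{\left(-128,123 \right)}\right) \left(6774 - 6280\right)\right) = \left(16630 + 7368\right) \left(-4804 + \left(\left(55 + 152\right) - \left(-8 + 123 \left(-128\right)\right)\right) \left(6774 - 6280\right)\right) = 23998 \left(-4804 + \left(207 + \left(8 + 15744\right)\right) 494\right) = 23998 \left(-4804 + \left(207 + 15752\right) 494\right) = 23998 \left(-4804 + 15959 \cdot 494\right) = 23998 \left(-4804 + 7883746\right) = 23998 \cdot 7878942 = 189078850116$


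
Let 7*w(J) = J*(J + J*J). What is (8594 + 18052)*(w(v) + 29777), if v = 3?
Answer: 5555024850/7 ≈ 7.9358e+8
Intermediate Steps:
w(J) = J*(J + J²)/7 (w(J) = (J*(J + J*J))/7 = (J*(J + J²))/7 = J*(J + J²)/7)
(8594 + 18052)*(w(v) + 29777) = (8594 + 18052)*((⅐)*3²*(1 + 3) + 29777) = 26646*((⅐)*9*4 + 29777) = 26646*(36/7 + 29777) = 26646*(208475/7) = 5555024850/7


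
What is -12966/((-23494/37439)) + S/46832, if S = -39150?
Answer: 5683232190867/275067752 ≈ 20661.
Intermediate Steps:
-12966/((-23494/37439)) + S/46832 = -12966/((-23494/37439)) - 39150/46832 = -12966/((-23494*1/37439)) - 39150*1/46832 = -12966/(-23494/37439) - 19575/23416 = -12966*(-37439/23494) - 19575/23416 = 242717037/11747 - 19575/23416 = 5683232190867/275067752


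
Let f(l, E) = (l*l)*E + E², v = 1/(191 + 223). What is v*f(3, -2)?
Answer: -7/207 ≈ -0.033816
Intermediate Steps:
v = 1/414 ≈ 0.0024155
f(l, E) = E² + E*l² (f(l, E) = l²*E + E² = E*l² + E² = E² + E*l²)
v*f(3, -2) = (-2*(-2 + 3²))/414 = (-2*(-2 + 9))/414 = (-2*7)/414 = (1/414)*(-14) = -7/207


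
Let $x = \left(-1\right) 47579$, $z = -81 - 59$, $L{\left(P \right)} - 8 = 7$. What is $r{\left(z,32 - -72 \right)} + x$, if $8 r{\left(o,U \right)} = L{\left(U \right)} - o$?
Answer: $- \frac{380477}{8} \approx -47560.0$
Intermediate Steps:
$L{\left(P \right)} = 15$ ($L{\left(P \right)} = 8 + 7 = 15$)
$z = -140$ ($z = -81 - 59 = -140$)
$r{\left(o,U \right)} = \frac{15}{8} - \frac{o}{8}$ ($r{\left(o,U \right)} = \frac{15 - o}{8} = \frac{15}{8} - \frac{o}{8}$)
$x = -47579$
$r{\left(z,32 - -72 \right)} + x = \left(\frac{15}{8} - - \frac{35}{2}\right) - 47579 = \left(\frac{15}{8} + \frac{35}{2}\right) - 47579 = \frac{155}{8} - 47579 = - \frac{380477}{8}$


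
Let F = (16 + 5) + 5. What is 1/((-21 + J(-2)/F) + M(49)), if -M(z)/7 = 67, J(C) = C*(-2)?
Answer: -13/6368 ≈ -0.0020415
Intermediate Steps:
J(C) = -2*C
M(z) = -469 (M(z) = -7*67 = -469)
F = 26 (F = 21 + 5 = 26)
1/((-21 + J(-2)/F) + M(49)) = 1/((-21 + (-2*(-2))/26) - 469) = 1/((-21 + (1/26)*4) - 469) = 1/((-21 + 2/13) - 469) = 1/(-271/13 - 469) = 1/(-6368/13) = -13/6368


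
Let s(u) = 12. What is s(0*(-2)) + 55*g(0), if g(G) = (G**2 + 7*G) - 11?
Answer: -593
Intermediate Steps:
g(G) = -11 + G**2 + 7*G
s(0*(-2)) + 55*g(0) = 12 + 55*(-11 + 0**2 + 7*0) = 12 + 55*(-11 + 0 + 0) = 12 + 55*(-11) = 12 - 605 = -593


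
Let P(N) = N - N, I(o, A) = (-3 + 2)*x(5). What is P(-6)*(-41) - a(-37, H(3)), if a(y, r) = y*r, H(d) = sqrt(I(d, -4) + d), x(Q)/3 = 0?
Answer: 37*sqrt(3) ≈ 64.086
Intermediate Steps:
x(Q) = 0 (x(Q) = 3*0 = 0)
I(o, A) = 0 (I(o, A) = (-3 + 2)*0 = -1*0 = 0)
P(N) = 0
H(d) = sqrt(d) (H(d) = sqrt(0 + d) = sqrt(d))
a(y, r) = r*y
P(-6)*(-41) - a(-37, H(3)) = 0*(-41) - sqrt(3)*(-37) = 0 - (-37)*sqrt(3) = 0 + 37*sqrt(3) = 37*sqrt(3)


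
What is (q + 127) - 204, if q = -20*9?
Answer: -257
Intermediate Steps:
q = -180
(q + 127) - 204 = (-180 + 127) - 204 = -53 - 204 = -257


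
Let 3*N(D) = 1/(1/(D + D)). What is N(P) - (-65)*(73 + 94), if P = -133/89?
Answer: 2898019/267 ≈ 10854.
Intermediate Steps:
P = -133/89 (P = -133*1/89 = -133/89 ≈ -1.4944)
N(D) = 2*D/3 (N(D) = 1/(3*(1/(D + D))) = 1/(3*(1/(2*D))) = 1/(3*((1/(2*D)))) = (2*D)/3 = 2*D/3)
N(P) - (-65)*(73 + 94) = (2/3)*(-133/89) - (-65)*(73 + 94) = -266/267 - (-65)*167 = -266/267 - 1*(-10855) = -266/267 + 10855 = 2898019/267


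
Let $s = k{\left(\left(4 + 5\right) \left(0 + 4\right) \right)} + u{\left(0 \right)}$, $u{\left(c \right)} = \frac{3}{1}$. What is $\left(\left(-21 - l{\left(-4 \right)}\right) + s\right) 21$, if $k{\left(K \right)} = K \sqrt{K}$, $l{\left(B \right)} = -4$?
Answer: $4242$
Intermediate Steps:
$k{\left(K \right)} = K^{\frac{3}{2}}$
$u{\left(c \right)} = 3$ ($u{\left(c \right)} = 3 \cdot 1 = 3$)
$s = 219$ ($s = \left(\left(4 + 5\right) \left(0 + 4\right)\right)^{\frac{3}{2}} + 3 = \left(9 \cdot 4\right)^{\frac{3}{2}} + 3 = 36^{\frac{3}{2}} + 3 = 216 + 3 = 219$)
$\left(\left(-21 - l{\left(-4 \right)}\right) + s\right) 21 = \left(\left(-21 - -4\right) + 219\right) 21 = \left(\left(-21 + 4\right) + 219\right) 21 = \left(-17 + 219\right) 21 = 202 \cdot 21 = 4242$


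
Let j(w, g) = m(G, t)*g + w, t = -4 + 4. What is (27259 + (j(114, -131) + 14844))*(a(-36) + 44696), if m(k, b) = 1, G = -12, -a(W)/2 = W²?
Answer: 1771988944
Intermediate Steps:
a(W) = -2*W²
t = 0
j(w, g) = g + w (j(w, g) = 1*g + w = g + w)
(27259 + (j(114, -131) + 14844))*(a(-36) + 44696) = (27259 + ((-131 + 114) + 14844))*(-2*(-36)² + 44696) = (27259 + (-17 + 14844))*(-2*1296 + 44696) = (27259 + 14827)*(-2592 + 44696) = 42086*42104 = 1771988944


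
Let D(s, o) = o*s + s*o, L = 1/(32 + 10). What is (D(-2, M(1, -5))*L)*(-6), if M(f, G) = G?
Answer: -20/7 ≈ -2.8571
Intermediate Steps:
L = 1/42 ≈ 0.023810
D(s, o) = 2*o*s (D(s, o) = o*s + o*s = 2*o*s)
(D(-2, M(1, -5))*L)*(-6) = ((2*(-5)*(-2))*(1/42))*(-6) = (20*(1/42))*(-6) = (10/21)*(-6) = -20/7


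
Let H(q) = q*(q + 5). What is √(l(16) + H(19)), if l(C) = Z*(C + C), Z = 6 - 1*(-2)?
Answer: 2*√178 ≈ 26.683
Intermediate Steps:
H(q) = q*(5 + q)
Z = 8 (Z = 6 + 2 = 8)
l(C) = 16*C (l(C) = 8*(C + C) = 8*(2*C) = 16*C)
√(l(16) + H(19)) = √(16*16 + 19*(5 + 19)) = √(256 + 19*24) = √(256 + 456) = √712 = 2*√178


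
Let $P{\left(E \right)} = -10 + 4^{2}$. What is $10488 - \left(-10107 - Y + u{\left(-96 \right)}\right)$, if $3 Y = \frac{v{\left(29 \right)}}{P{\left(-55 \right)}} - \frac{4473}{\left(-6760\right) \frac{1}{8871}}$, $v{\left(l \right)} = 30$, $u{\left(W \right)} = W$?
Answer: $\frac{459327263}{20280} \approx 22649.0$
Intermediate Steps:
$P{\left(E \right)} = 6$ ($P{\left(E \right)} = -10 + 16 = 6$)
$Y = \frac{39713783}{20280}$ ($Y = \frac{\frac{30}{6} - \frac{4473}{\left(-6760\right) \frac{1}{8871}}}{3} = \frac{30 \cdot \frac{1}{6} - \frac{4473}{\left(-6760\right) \frac{1}{8871}}}{3} = \frac{5 - \frac{4473}{- \frac{6760}{8871}}}{3} = \frac{5 - - \frac{39679983}{6760}}{3} = \frac{5 + \frac{39679983}{6760}}{3} = \frac{1}{3} \cdot \frac{39713783}{6760} = \frac{39713783}{20280} \approx 1958.3$)
$10488 - \left(-10107 - Y + u{\left(-96 \right)}\right) = 10488 + \left(\frac{39713783}{20280} - \left(-96 - 10107\right)\right) = 10488 + \left(\frac{39713783}{20280} - -10203\right) = 10488 + \left(\frac{39713783}{20280} + 10203\right) = 10488 + \frac{246630623}{20280} = \frac{459327263}{20280}$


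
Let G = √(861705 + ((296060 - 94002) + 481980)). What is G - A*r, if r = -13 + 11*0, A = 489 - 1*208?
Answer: 3653 + √1545743 ≈ 4896.3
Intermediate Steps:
G = √1545743 (G = √(861705 + (202058 + 481980)) = √(861705 + 684038) = √1545743 ≈ 1243.3)
A = 281 (A = 489 - 208 = 281)
r = -13 (r = -13 + 0 = -13)
G - A*r = √1545743 - 281*(-13) = √1545743 - 1*(-3653) = √1545743 + 3653 = 3653 + √1545743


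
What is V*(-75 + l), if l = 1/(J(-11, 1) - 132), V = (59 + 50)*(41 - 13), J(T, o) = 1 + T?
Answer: -16253426/71 ≈ -2.2892e+5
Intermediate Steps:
V = 3052 (V = 109*28 = 3052)
l = -1/142 (l = 1/((1 - 11) - 132) = 1/(-10 - 132) = 1/(-142) = -1/142 ≈ -0.0070423)
V*(-75 + l) = 3052*(-75 - 1/142) = 3052*(-10651/142) = -16253426/71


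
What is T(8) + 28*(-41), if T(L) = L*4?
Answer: -1116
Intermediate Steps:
T(L) = 4*L
T(8) + 28*(-41) = 4*8 + 28*(-41) = 32 - 1148 = -1116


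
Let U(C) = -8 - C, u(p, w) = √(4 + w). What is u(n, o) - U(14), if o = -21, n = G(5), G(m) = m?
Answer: 22 + I*√17 ≈ 22.0 + 4.1231*I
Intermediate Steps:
n = 5
u(n, o) - U(14) = √(4 - 21) - (-8 - 1*14) = √(-17) - (-8 - 14) = I*√17 - 1*(-22) = I*√17 + 22 = 22 + I*√17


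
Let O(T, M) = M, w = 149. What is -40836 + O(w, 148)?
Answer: -40688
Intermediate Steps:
-40836 + O(w, 148) = -40836 + 148 = -40688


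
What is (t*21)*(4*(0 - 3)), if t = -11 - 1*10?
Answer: 5292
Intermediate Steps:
t = -21 (t = -11 - 10 = -21)
(t*21)*(4*(0 - 3)) = (-21*21)*(4*(0 - 3)) = -1764*(-3) = -441*(-12) = 5292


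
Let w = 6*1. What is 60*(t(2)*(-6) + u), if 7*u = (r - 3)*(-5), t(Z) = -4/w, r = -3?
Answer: 3480/7 ≈ 497.14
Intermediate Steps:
w = 6
t(Z) = -⅔ (t(Z) = -4/6 = -4*⅙ = -⅔)
u = 30/7 (u = ((-3 - 3)*(-5))/7 = (-6*(-5))/7 = (⅐)*30 = 30/7 ≈ 4.2857)
60*(t(2)*(-6) + u) = 60*(-⅔*(-6) + 30/7) = 60*(4 + 30/7) = 60*(58/7) = 3480/7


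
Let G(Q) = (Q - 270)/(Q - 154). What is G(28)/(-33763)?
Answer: -121/2127069 ≈ -5.6886e-5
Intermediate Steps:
G(Q) = (-270 + Q)/(-154 + Q)
G(28)/(-33763) = ((-270 + 28)/(-154 + 28))/(-33763) = (-242/(-126))*(-1/33763) = -1/126*(-242)*(-1/33763) = (121/63)*(-1/33763) = -121/2127069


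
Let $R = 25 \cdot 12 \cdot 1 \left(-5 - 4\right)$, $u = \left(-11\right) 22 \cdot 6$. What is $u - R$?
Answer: $1248$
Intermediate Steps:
$u = -1452$ ($u = \left(-242\right) 6 = -1452$)
$R = -2700$ ($R = 300 \cdot 1 \left(-9\right) = 300 \left(-9\right) = -2700$)
$u - R = -1452 - -2700 = -1452 + 2700 = 1248$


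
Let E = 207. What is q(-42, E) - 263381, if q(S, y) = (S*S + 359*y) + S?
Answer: -187346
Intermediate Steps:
q(S, y) = S + S**2 + 359*y (q(S, y) = (S**2 + 359*y) + S = S + S**2 + 359*y)
q(-42, E) - 263381 = (-42 + (-42)**2 + 359*207) - 263381 = (-42 + 1764 + 74313) - 263381 = 76035 - 263381 = -187346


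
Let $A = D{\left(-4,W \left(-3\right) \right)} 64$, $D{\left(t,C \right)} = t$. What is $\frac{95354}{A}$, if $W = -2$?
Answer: $- \frac{47677}{128} \approx -372.48$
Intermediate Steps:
$A = -256$ ($A = \left(-4\right) 64 = -256$)
$\frac{95354}{A} = \frac{95354}{-256} = 95354 \left(- \frac{1}{256}\right) = - \frac{47677}{128}$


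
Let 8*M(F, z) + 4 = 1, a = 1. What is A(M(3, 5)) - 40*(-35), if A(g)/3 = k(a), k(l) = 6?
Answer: 1418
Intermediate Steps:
M(F, z) = -3/8 (M(F, z) = -½ + (⅛)*1 = -½ + ⅛ = -3/8)
A(g) = 18 (A(g) = 3*6 = 18)
A(M(3, 5)) - 40*(-35) = 18 - 40*(-35) = 18 + 1400 = 1418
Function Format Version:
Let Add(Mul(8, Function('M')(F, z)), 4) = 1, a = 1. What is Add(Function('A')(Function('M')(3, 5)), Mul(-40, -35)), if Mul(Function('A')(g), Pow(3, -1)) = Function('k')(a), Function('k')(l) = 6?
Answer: 1418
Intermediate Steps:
Function('M')(F, z) = Rational(-3, 8) (Function('M')(F, z) = Add(Rational(-1, 2), Mul(Rational(1, 8), 1)) = Add(Rational(-1, 2), Rational(1, 8)) = Rational(-3, 8))
Function('A')(g) = 18 (Function('A')(g) = Mul(3, 6) = 18)
Add(Function('A')(Function('M')(3, 5)), Mul(-40, -35)) = Add(18, Mul(-40, -35)) = Add(18, 1400) = 1418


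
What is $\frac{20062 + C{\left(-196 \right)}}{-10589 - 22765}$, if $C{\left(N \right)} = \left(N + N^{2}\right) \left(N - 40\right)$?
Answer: $\frac{4499929}{16677} \approx 269.83$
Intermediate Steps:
$C{\left(N \right)} = \left(-40 + N\right) \left(N + N^{2}\right)$ ($C{\left(N \right)} = \left(N + N^{2}\right) \left(-40 + N\right) = \left(-40 + N\right) \left(N + N^{2}\right)$)
$\frac{20062 + C{\left(-196 \right)}}{-10589 - 22765} = \frac{20062 - 196 \left(-40 + \left(-196\right)^{2} - -7644\right)}{-10589 - 22765} = \frac{20062 - 196 \left(-40 + 38416 + 7644\right)}{-33354} = \left(20062 - 9019920\right) \left(- \frac{1}{33354}\right) = \left(-8999858\right) \left(- \frac{1}{33354}\right) = \frac{4499929}{16677}$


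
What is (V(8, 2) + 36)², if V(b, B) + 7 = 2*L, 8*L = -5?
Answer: 12321/16 ≈ 770.06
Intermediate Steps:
L = -5/8 (L = (⅛)*(-5) = -5/8 ≈ -0.62500)
V(b, B) = -33/4 (V(b, B) = -7 + 2*(-5/8) = -7 - 5/4 = -33/4)
(V(8, 2) + 36)² = (-33/4 + 36)² = (111/4)² = 12321/16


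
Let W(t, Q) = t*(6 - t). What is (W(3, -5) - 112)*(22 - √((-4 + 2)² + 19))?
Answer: -2266 + 103*√23 ≈ -1772.0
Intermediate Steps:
(W(3, -5) - 112)*(22 - √((-4 + 2)² + 19)) = (3*(6 - 1*3) - 112)*(22 - √((-4 + 2)² + 19)) = (3*(6 - 3) - 112)*(22 - √((-2)² + 19)) = (3*3 - 112)*(22 - √(4 + 19)) = (9 - 112)*(22 - √23) = -103*(22 - √23) = -2266 + 103*√23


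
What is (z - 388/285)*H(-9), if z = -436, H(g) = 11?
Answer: -1371128/285 ≈ -4811.0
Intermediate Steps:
(z - 388/285)*H(-9) = (-436 - 388/285)*11 = -124648/285*11 = -1371128/285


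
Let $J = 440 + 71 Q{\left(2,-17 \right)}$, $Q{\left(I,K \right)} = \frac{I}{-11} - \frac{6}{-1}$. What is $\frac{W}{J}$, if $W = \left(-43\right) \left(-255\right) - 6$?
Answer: $\frac{40183}{3128} \approx 12.846$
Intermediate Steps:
$W = 10959$ ($W = 10965 - 6 = 10959$)
$Q{\left(I,K \right)} = 6 - \frac{I}{11}$ ($Q{\left(I,K \right)} = I \left(- \frac{1}{11}\right) - -6 = - \frac{I}{11} + 6 = 6 - \frac{I}{11}$)
$J = \frac{9384}{11}$ ($J = 440 + 71 \left(6 - \frac{2}{11}\right) = 440 + 71 \cdot \frac{64}{11} = 440 + \frac{4544}{11} = \frac{9384}{11} \approx 853.09$)
$\frac{W}{J} = \frac{10959}{\frac{9384}{11}} = 10959 \cdot \frac{11}{9384} = \frac{40183}{3128}$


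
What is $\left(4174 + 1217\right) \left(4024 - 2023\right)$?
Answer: $10787391$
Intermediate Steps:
$\left(4174 + 1217\right) \left(4024 - 2023\right) = 5391 \cdot 2001 = 10787391$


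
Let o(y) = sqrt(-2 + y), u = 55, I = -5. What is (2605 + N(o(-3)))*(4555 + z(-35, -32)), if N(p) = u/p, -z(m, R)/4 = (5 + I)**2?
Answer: 11865775 - 50105*I*sqrt(5) ≈ 1.1866e+7 - 1.1204e+5*I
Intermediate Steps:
z(m, R) = 0 (z(m, R) = -4*(5 - 5)**2 = -4*0**2 = -4*0 = 0)
N(p) = 55/p
(2605 + N(o(-3)))*(4555 + z(-35, -32)) = (2605 + 55/(sqrt(-2 - 3)))*(4555 + 0) = (2605 + 55/(sqrt(-5)))*4555 = (2605 + 55/((I*sqrt(5))))*4555 = (2605 + 55*(-I*sqrt(5)/5))*4555 = (2605 - 11*I*sqrt(5))*4555 = 11865775 - 50105*I*sqrt(5)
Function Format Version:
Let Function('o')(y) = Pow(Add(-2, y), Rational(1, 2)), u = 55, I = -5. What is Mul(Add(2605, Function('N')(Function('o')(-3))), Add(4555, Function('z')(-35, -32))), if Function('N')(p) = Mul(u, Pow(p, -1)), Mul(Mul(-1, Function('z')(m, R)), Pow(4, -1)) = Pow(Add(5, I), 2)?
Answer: Add(11865775, Mul(-50105, I, Pow(5, Rational(1, 2)))) ≈ Add(1.1866e+7, Mul(-1.1204e+5, I))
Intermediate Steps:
Function('z')(m, R) = 0 (Function('z')(m, R) = Mul(-4, Pow(Add(5, -5), 2)) = Mul(-4, Pow(0, 2)) = Mul(-4, 0) = 0)
Function('N')(p) = Mul(55, Pow(p, -1))
Mul(Add(2605, Function('N')(Function('o')(-3))), Add(4555, Function('z')(-35, -32))) = Mul(Add(2605, Mul(55, Pow(Pow(Add(-2, -3), Rational(1, 2)), -1))), Add(4555, 0)) = Mul(Add(2605, Mul(55, Pow(Pow(-5, Rational(1, 2)), -1))), 4555) = Mul(Add(2605, Mul(55, Pow(Mul(I, Pow(5, Rational(1, 2))), -1))), 4555) = Mul(Add(2605, Mul(55, Mul(Rational(-1, 5), I, Pow(5, Rational(1, 2))))), 4555) = Mul(Add(2605, Mul(-11, I, Pow(5, Rational(1, 2)))), 4555) = Add(11865775, Mul(-50105, I, Pow(5, Rational(1, 2))))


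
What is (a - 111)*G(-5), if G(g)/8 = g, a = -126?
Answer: 9480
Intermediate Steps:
G(g) = 8*g
(a - 111)*G(-5) = (-126 - 111)*(8*(-5)) = -237*(-40) = 9480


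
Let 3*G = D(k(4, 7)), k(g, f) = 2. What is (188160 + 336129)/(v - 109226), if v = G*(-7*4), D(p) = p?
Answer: -1572867/327734 ≈ -4.7992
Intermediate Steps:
G = 2/3 (G = (1/3)*2 = 2/3 ≈ 0.66667)
v = -56/3 (v = 2*(-7*4)/3 = (2/3)*(-28) = -56/3 ≈ -18.667)
(188160 + 336129)/(v - 109226) = (188160 + 336129)/(-56/3 - 109226) = 524289/(-327734/3) = 524289*(-3/327734) = -1572867/327734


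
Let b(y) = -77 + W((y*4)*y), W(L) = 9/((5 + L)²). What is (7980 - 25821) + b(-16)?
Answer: -2108034781/117649 ≈ -17918.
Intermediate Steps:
W(L) = 9/(5 + L)²
b(y) = -77 + 9/(5 + 4*y²)² (b(y) = -77 + 9/(5 + (y*4)*y)² = -77 + 9/(5 + (4*y)*y)² = -77 + 9/(5 + 4*y²)²)
(7980 - 25821) + b(-16) = (7980 - 25821) + (-77 + 9/(5 + 4*(-16)²)²) = -17841 + (-77 + 9/(5 + 4*256)²) = -17841 + (-77 + 9/(5 + 1024)²) = -17841 + (-77 + 9/1029²) = -17841 + (-77 + 9*(1/1058841)) = -17841 + (-77 + 1/117649) = -17841 - 9058972/117649 = -2108034781/117649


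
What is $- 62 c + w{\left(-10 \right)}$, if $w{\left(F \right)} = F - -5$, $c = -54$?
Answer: $3343$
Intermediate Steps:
$w{\left(F \right)} = 5 + F$ ($w{\left(F \right)} = F + 5 = 5 + F$)
$- 62 c + w{\left(-10 \right)} = \left(-62\right) \left(-54\right) + \left(5 - 10\right) = 3348 - 5 = 3343$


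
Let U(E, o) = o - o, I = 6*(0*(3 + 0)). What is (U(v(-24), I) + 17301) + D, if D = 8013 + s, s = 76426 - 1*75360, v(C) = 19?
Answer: 26380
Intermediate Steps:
s = 1066 (s = 76426 - 75360 = 1066)
D = 9079 (D = 8013 + 1066 = 9079)
I = 0 (I = 6*(0*3) = 6*0 = 0)
U(E, o) = 0
(U(v(-24), I) + 17301) + D = (0 + 17301) + 9079 = 17301 + 9079 = 26380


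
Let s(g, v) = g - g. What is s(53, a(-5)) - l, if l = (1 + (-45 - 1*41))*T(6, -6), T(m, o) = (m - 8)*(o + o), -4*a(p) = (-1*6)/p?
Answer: 2040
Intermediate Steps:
a(p) = 3/(2*p) (a(p) = -(-1*6)/(4*p) = -(-3)/(2*p) = 3/(2*p))
T(m, o) = 2*o*(-8 + m) (T(m, o) = (-8 + m)*(2*o) = 2*o*(-8 + m))
l = -2040 (l = (1 + (-45 - 1*41))*(2*(-6)*(-8 + 6)) = (1 + (-45 - 41))*(2*(-6)*(-2)) = (1 - 86)*24 = -85*24 = -2040)
s(g, v) = 0
s(53, a(-5)) - l = 0 - 1*(-2040) = 0 + 2040 = 2040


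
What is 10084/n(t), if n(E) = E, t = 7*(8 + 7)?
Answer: 10084/105 ≈ 96.038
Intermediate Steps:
t = 105 (t = 7*15 = 105)
10084/n(t) = 10084/105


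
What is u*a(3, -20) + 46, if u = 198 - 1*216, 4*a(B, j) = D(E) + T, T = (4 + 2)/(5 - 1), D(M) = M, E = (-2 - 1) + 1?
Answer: 193/4 ≈ 48.250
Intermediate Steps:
E = -2 (E = -3 + 1 = -2)
T = 3/2 (T = 6/4 = 6*(1/4) = 3/2 ≈ 1.5000)
a(B, j) = -1/8 (a(B, j) = (-2 + 3/2)/4 = (1/4)*(-1/2) = -1/8)
u = -18 (u = 198 - 216 = -18)
u*a(3, -20) + 46 = -18*(-1/8) + 46 = 9/4 + 46 = 193/4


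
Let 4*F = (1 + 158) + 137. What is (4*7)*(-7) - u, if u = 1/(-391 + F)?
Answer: -62131/317 ≈ -196.00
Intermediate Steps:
F = 74 (F = ((1 + 158) + 137)/4 = (159 + 137)/4 = (1/4)*296 = 74)
u = -1/317 (u = 1/(-391 + 74) = 1/(-317) = -1/317 ≈ -0.0031546)
(4*7)*(-7) - u = (4*7)*(-7) - 1*(-1/317) = 28*(-7) + 1/317 = -196 + 1/317 = -62131/317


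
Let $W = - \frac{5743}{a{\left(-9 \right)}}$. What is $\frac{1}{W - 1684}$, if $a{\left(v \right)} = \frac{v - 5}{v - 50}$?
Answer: $- \frac{14}{362413} \approx -3.863 \cdot 10^{-5}$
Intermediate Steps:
$a{\left(v \right)} = \frac{-5 + v}{-50 + v}$
$W = - \frac{338837}{14}$ ($W = - \frac{5743}{\frac{1}{-50 - 9} \left(-5 - 9\right)} = - \frac{5743}{\frac{1}{-59} \left(-14\right)} = - \frac{5743}{\left(- \frac{1}{59}\right) \left(-14\right)} = - \frac{5743}{\frac{14}{59}} = \left(-5743\right) \frac{59}{14} = - \frac{338837}{14} \approx -24203.0$)
$\frac{1}{W - 1684} = \frac{1}{- \frac{338837}{14} - 1684} = \frac{1}{- \frac{362413}{14}} = - \frac{14}{362413}$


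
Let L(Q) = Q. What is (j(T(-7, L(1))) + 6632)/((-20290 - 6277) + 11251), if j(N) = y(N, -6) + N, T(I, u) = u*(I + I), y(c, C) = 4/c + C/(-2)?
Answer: -46345/107212 ≈ -0.43227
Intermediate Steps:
y(c, C) = 4/c - C/2 (y(c, C) = 4/c + C*(-½) = 4/c - C/2)
T(I, u) = 2*I*u (T(I, u) = u*(2*I) = 2*I*u)
j(N) = 3 + N + 4/N (j(N) = (4/N - ½*(-6)) + N = (4/N + 3) + N = (3 + 4/N) + N = 3 + N + 4/N)
(j(T(-7, L(1))) + 6632)/((-20290 - 6277) + 11251) = ((3 + 2*(-7)*1 + 4/((2*(-7)*1))) + 6632)/((-20290 - 6277) + 11251) = ((3 - 14 + 4/(-14)) + 6632)/(-26567 + 11251) = ((3 - 14 + 4*(-1/14)) + 6632)/(-15316) = ((3 - 14 - 2/7) + 6632)*(-1/15316) = (-79/7 + 6632)*(-1/15316) = (46345/7)*(-1/15316) = -46345/107212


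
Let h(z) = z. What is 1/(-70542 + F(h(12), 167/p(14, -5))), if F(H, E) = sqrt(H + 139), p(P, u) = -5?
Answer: -70542/4976173613 - sqrt(151)/4976173613 ≈ -1.4178e-5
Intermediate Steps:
F(H, E) = sqrt(139 + H)
1/(-70542 + F(h(12), 167/p(14, -5))) = 1/(-70542 + sqrt(139 + 12)) = 1/(-70542 + sqrt(151))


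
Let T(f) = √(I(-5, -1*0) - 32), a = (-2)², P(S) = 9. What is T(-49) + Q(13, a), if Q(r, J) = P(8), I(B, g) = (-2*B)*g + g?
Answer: 9 + 4*I*√2 ≈ 9.0 + 5.6569*I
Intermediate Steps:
I(B, g) = g - 2*B*g (I(B, g) = -2*B*g + g = g - 2*B*g)
a = 4
T(f) = 4*I*√2 (T(f) = √((-1*0)*(1 - 2*(-5)) - 32) = √(0*(1 + 10) - 32) = √(0*11 - 32) = √(0 - 32) = √(-32) = 4*I*√2)
Q(r, J) = 9
T(-49) + Q(13, a) = 4*I*√2 + 9 = 9 + 4*I*√2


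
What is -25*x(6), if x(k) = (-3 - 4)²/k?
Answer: -1225/6 ≈ -204.17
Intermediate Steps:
x(k) = 49/k (x(k) = (-7)²/k = 49/k)
-25*x(6) = -1225/6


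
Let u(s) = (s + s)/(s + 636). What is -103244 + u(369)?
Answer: -34586494/335 ≈ -1.0324e+5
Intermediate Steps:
u(s) = 2*s/(636 + s) (u(s) = (2*s)/(636 + s) = 2*s/(636 + s))
-103244 + u(369) = -103244 + 2*369/(636 + 369) = -103244 + 2*369/1005 = -103244 + 2*369*(1/1005) = -103244 + 246/335 = -34586494/335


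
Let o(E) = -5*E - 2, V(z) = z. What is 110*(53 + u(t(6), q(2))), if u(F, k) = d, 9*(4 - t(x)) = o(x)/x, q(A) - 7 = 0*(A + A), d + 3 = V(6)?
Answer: 6160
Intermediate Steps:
d = 3 (d = -3 + 6 = 3)
o(E) = -2 - 5*E
q(A) = 7 (q(A) = 7 + 0*(A + A) = 7 + 0*(2*A) = 7 + 0 = 7)
t(x) = 4 - (-2 - 5*x)/(9*x)
u(F, k) = 3
110*(53 + u(t(6), q(2))) = 110*(53 + 3) = 110*56 = 6160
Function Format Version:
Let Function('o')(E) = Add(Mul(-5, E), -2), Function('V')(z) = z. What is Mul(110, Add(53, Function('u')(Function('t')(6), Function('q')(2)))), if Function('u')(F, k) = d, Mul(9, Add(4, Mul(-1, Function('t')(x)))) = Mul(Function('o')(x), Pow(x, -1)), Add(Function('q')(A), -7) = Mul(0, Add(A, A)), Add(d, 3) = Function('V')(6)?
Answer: 6160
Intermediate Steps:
d = 3 (d = Add(-3, 6) = 3)
Function('o')(E) = Add(-2, Mul(-5, E))
Function('q')(A) = 7 (Function('q')(A) = Add(7, Mul(0, Add(A, A))) = Add(7, Mul(0, Mul(2, A))) = Add(7, 0) = 7)
Function('t')(x) = Add(4, Mul(Rational(-1, 9), Pow(x, -1), Add(-2, Mul(-5, x)))) (Function('t')(x) = Add(4, Mul(Rational(-1, 9), Mul(Add(-2, Mul(-5, x)), Pow(x, -1)))) = Add(4, Mul(Rational(-1, 9), Mul(Pow(x, -1), Add(-2, Mul(-5, x))))) = Add(4, Mul(Rational(-1, 9), Pow(x, -1), Add(-2, Mul(-5, x)))))
Function('u')(F, k) = 3
Mul(110, Add(53, Function('u')(Function('t')(6), Function('q')(2)))) = Mul(110, Add(53, 3)) = Mul(110, 56) = 6160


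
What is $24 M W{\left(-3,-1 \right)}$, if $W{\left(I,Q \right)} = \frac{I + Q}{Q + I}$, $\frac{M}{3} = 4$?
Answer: $288$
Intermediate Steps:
$M = 12$ ($M = 3 \cdot 4 = 12$)
$W{\left(I,Q \right)} = 1$ ($W{\left(I,Q \right)} = \frac{I + Q}{I + Q} = 1$)
$24 M W{\left(-3,-1 \right)} = 24 \cdot 12 \cdot 1 = 288 \cdot 1 = 288$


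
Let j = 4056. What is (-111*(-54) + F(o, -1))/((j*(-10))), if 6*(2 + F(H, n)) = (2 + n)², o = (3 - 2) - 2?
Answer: -35953/243360 ≈ -0.14774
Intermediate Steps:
o = -1 (o = 1 - 2 = -1)
F(H, n) = -2 + (2 + n)²/6
(-111*(-54) + F(o, -1))/((j*(-10))) = (-111*(-54) + (-2 + (2 - 1)²/6))/((4056*(-10))) = (5994 + (-2 + (⅙)*1²))/(-40560) = (5994 + (-2 + (⅙)*1))*(-1/40560) = (5994 + (-2 + ⅙))*(-1/40560) = (5994 - 11/6)*(-1/40560) = (35953/6)*(-1/40560) = -35953/243360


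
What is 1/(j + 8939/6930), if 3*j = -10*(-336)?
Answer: 990/1110077 ≈ 0.00089183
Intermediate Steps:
j = 1120 (j = (-10*(-336))/3 = (1/3)*3360 = 1120)
1/(j + 8939/6930) = 1/(1120 + 8939/6930) = 1/(1120 + 8939*(1/6930)) = 1/(1120 + 1277/990) = 1/(1110077/990) = 990/1110077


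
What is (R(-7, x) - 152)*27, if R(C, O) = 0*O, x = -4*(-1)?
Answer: -4104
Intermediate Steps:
x = 4
R(C, O) = 0
(R(-7, x) - 152)*27 = (0 - 152)*27 = -152*27 = -4104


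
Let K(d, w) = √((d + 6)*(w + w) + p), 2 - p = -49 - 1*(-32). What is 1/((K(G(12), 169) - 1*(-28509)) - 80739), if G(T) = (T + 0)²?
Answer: -52230/2727922181 - √50719/2727922181 ≈ -1.9229e-5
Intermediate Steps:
G(T) = T²
p = 19 (p = 2 - (-49 - 1*(-32)) = 2 - (-49 + 32) = 2 - 1*(-17) = 2 + 17 = 19)
K(d, w) = √(19 + 2*w*(6 + d)) (K(d, w) = √((d + 6)*(w + w) + 19) = √((6 + d)*(2*w) + 19) = √(2*w*(6 + d) + 19) = √(19 + 2*w*(6 + d)))
1/((K(G(12), 169) - 1*(-28509)) - 80739) = 1/((√(19 + 12*169 + 2*12²*169) - 1*(-28509)) - 80739) = 1/((√(19 + 2028 + 2*144*169) + 28509) - 80739) = 1/((√(19 + 2028 + 48672) + 28509) - 80739) = 1/((√50719 + 28509) - 80739) = 1/((28509 + √50719) - 80739) = 1/(-52230 + √50719)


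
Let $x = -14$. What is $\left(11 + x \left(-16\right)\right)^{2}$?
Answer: $55225$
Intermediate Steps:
$\left(11 + x \left(-16\right)\right)^{2} = \left(11 - -224\right)^{2} = \left(11 + 224\right)^{2} = 235^{2} = 55225$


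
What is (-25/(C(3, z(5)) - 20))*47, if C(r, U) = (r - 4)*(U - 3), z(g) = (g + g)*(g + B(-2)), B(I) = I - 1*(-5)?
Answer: 1175/97 ≈ 12.113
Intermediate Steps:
B(I) = 5 + I (B(I) = I + 5 = 5 + I)
z(g) = 2*g*(3 + g) (z(g) = (g + g)*(g + (5 - 2)) = (2*g)*(g + 3) = (2*g)*(3 + g) = 2*g*(3 + g))
C(r, U) = (-4 + r)*(-3 + U)
(-25/(C(3, z(5)) - 20))*47 = (-25/((12 - 8*5*(3 + 5) - 3*3 + (2*5*(3 + 5))*3) - 20))*47 = (-25/((12 - 8*5*8 - 9 + (2*5*8)*3) - 20))*47 = (-25/((12 - 4*80 - 9 + 80*3) - 20))*47 = (-25/((12 - 320 - 9 + 240) - 20))*47 = (-25/(-77 - 20))*47 = (-25/(-97))*47 = -1/97*(-25)*47 = (25/97)*47 = 1175/97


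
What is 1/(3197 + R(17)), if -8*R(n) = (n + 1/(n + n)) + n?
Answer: 272/868427 ≈ 0.00031321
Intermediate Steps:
R(n) = -n/4 - 1/(16*n) (R(n) = -((n + 1/(n + n)) + n)/8 = -((n + 1/(2*n)) + n)/8 = -(1/(2*n) + 2*n)/8 = -n/4 - 1/(16*n))
1/(3197 + R(17)) = 1/(3197 + (-¼*17 - 1/16/17)) = 1/(3197 + (-17/4 - 1/16*1/17)) = 1/(3197 + (-17/4 - 1/272)) = 1/(3197 - 1157/272) = 1/(868427/272) = 272/868427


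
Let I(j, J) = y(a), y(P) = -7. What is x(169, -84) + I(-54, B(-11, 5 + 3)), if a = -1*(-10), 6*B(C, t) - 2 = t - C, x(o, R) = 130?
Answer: 123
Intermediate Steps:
B(C, t) = ⅓ - C/6 + t/6 (B(C, t) = ⅓ + (t - C)/6 = ⅓ + (-C/6 + t/6) = ⅓ - C/6 + t/6)
a = 10
I(j, J) = -7
x(169, -84) + I(-54, B(-11, 5 + 3)) = 130 - 7 = 123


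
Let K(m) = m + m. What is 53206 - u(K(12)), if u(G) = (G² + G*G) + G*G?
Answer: 51478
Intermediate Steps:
K(m) = 2*m
u(G) = 3*G² (u(G) = (G² + G²) + G² = 2*G² + G² = 3*G²)
53206 - u(K(12)) = 53206 - 3*(2*12)² = 53206 - 3*24² = 53206 - 3*576 = 53206 - 1*1728 = 53206 - 1728 = 51478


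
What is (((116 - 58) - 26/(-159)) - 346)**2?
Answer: 2094526756/25281 ≈ 82850.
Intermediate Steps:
(((116 - 58) - 26/(-159)) - 346)**2 = ((58 - 26*(-1/159)) - 346)**2 = ((58 + 26/159) - 346)**2 = (9248/159 - 346)**2 = (-45766/159)**2 = 2094526756/25281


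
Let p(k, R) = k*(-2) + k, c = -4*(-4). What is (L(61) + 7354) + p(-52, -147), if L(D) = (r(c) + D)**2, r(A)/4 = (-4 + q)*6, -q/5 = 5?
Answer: 410631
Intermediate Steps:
q = -25 (q = -5*5 = -25)
c = 16
r(A) = -696 (r(A) = 4*((-4 - 25)*6) = 4*(-29*6) = 4*(-174) = -696)
L(D) = (-696 + D)**2
p(k, R) = -k (p(k, R) = -2*k + k = -k)
(L(61) + 7354) + p(-52, -147) = ((-696 + 61)**2 + 7354) - 1*(-52) = ((-635)**2 + 7354) + 52 = (403225 + 7354) + 52 = 410579 + 52 = 410631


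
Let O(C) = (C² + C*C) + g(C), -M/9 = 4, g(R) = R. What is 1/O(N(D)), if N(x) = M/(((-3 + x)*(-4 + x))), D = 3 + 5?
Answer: 25/117 ≈ 0.21368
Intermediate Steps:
M = -36 (M = -9*4 = -36)
D = 8
N(x) = -36/((-4 + x)*(-3 + x)) (N(x) = -36*1/((-4 + x)*(-3 + x)) = -36/((-4 + x)*(-3 + x)))
O(C) = C + 2*C² (O(C) = (C² + C*C) + C = (C² + C²) + C = 2*C² + C = C + 2*C²)
1/O(N(D)) = 1/((-36/(12 + 8² - 7*8))*(1 + 2*(-36/(12 + 8² - 7*8)))) = 1/((-36/(12 + 64 - 56))*(1 + 2*(-36/(12 + 64 - 56)))) = 1/((-36/20)*(1 + 2*(-36/20))) = 1/((-36*1/20)*(1 + 2*(-36*1/20))) = 1/(-9*(1 + 2*(-9/5))/5) = 1/(-9*(1 - 18/5)/5) = 1/(-9/5*(-13/5)) = 1/(117/25) = 25/117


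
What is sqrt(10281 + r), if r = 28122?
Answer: 3*sqrt(4267) ≈ 195.97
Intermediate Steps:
sqrt(10281 + r) = sqrt(10281 + 28122) = sqrt(38403) = 3*sqrt(4267)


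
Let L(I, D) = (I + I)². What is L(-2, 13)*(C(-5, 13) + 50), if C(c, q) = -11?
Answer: 624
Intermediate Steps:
L(I, D) = 4*I² (L(I, D) = (2*I)² = 4*I²)
L(-2, 13)*(C(-5, 13) + 50) = (4*(-2)²)*(-11 + 50) = (4*4)*39 = 16*39 = 624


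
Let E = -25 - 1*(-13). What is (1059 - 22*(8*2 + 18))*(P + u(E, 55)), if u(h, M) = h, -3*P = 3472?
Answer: -1090988/3 ≈ -3.6366e+5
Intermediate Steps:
P = -3472/3 (P = -⅓*3472 = -3472/3 ≈ -1157.3)
E = -12 (E = -25 + 13 = -12)
(1059 - 22*(8*2 + 18))*(P + u(E, 55)) = (1059 - 22*(8*2 + 18))*(-3472/3 - 12) = (1059 - 22*(16 + 18))*(-3508/3) = (1059 - 22*34)*(-3508/3) = (1059 - 748)*(-3508/3) = 311*(-3508/3) = -1090988/3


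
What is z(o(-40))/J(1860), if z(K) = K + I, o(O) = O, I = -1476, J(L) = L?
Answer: -379/465 ≈ -0.81505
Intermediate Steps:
z(K) = -1476 + K (z(K) = K - 1476 = -1476 + K)
z(o(-40))/J(1860) = (-1476 - 40)/1860 = -1516*1/1860 = -379/465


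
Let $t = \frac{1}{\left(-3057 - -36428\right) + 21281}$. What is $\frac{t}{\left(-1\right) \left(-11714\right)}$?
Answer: $\frac{1}{640193528} \approx 1.562 \cdot 10^{-9}$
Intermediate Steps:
$t = \frac{1}{54652}$ ($t = \frac{1}{\left(-3057 + 36428\right) + 21281} = \frac{1}{33371 + 21281} = \frac{1}{54652} \approx 1.8298 \cdot 10^{-5}$)
$\frac{t}{\left(-1\right) \left(-11714\right)} = \frac{1}{54652 \left(\left(-1\right) \left(-11714\right)\right)} = \frac{1}{54652 \cdot 11714} = \frac{1}{54652} \cdot \frac{1}{11714} = \frac{1}{640193528}$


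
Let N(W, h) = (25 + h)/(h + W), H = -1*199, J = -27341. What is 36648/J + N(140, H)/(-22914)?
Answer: -434650363/324236919 ≈ -1.3405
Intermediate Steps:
H = -199
N(W, h) = (25 + h)/(W + h)
36648/J + N(140, H)/(-22914) = 36648/(-27341) + ((25 - 199)/(140 - 199))/(-22914) = 36648*(-1/27341) + (-174/(-59))*(-1/22914) = -36648/27341 - 1/59*(-174)*(-1/22914) = -36648/27341 + (174/59)*(-1/22914) = -36648/27341 - 29/225321 = -434650363/324236919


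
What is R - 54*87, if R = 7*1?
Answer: -4691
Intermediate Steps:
R = 7
R - 54*87 = 7 - 54*87 = 7 - 4698 = -4691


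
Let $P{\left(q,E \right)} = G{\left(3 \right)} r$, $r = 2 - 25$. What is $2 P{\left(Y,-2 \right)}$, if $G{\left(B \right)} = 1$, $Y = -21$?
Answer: $-46$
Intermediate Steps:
$r = -23$ ($r = 2 - 25 = -23$)
$P{\left(q,E \right)} = -23$ ($P{\left(q,E \right)} = 1 \left(-23\right) = -23$)
$2 P{\left(Y,-2 \right)} = 2 \left(-23\right) = -46$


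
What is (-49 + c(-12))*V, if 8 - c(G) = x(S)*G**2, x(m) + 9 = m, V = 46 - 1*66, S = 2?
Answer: -19340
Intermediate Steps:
V = -20 (V = 46 - 66 = -20)
x(m) = -9 + m
c(G) = 8 + 7*G**2 (c(G) = 8 - (-9 + 2)*G**2 = 8 - (-7)*G**2 = 8 + 7*G**2)
(-49 + c(-12))*V = (-49 + (8 + 7*(-12)**2))*(-20) = (-49 + (8 + 7*144))*(-20) = (-49 + (8 + 1008))*(-20) = (-49 + 1016)*(-20) = 967*(-20) = -19340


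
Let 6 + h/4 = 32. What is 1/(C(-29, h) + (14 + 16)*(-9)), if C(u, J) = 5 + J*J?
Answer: 1/10551 ≈ 9.4778e-5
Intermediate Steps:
h = 104 (h = -24 + 4*32 = -24 + 128 = 104)
C(u, J) = 5 + J²
1/(C(-29, h) + (14 + 16)*(-9)) = 1/((5 + 104²) + (14 + 16)*(-9)) = 1/((5 + 10816) + 30*(-9)) = 1/(10821 - 270) = 1/10551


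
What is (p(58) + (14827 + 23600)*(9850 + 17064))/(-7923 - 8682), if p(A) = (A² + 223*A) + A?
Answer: -114915626/1845 ≈ -62285.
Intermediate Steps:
p(A) = A² + 224*A
(p(58) + (14827 + 23600)*(9850 + 17064))/(-7923 - 8682) = (58*(224 + 58) + (14827 + 23600)*(9850 + 17064))/(-7923 - 8682) = (58*282 + 38427*26914)/(-16605) = (16356 + 1034224278)*(-1/16605) = 1034240634*(-1/16605) = -114915626/1845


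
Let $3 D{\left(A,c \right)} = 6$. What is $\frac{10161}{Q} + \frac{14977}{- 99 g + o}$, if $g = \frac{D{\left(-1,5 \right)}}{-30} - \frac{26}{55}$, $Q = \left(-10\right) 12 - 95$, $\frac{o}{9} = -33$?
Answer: $- \frac{28476373}{261870} \approx -108.74$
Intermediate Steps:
$o = -297$ ($o = 9 \left(-33\right) = -297$)
$Q = -215$ ($Q = -120 - 95 = -215$)
$D{\left(A,c \right)} = 2$ ($D{\left(A,c \right)} = \frac{1}{3} \cdot 6 = 2$)
$g = - \frac{89}{165}$ ($g = \frac{2}{-30} - \frac{26}{55} = 2 \left(- \frac{1}{30}\right) - \frac{26}{55} = - \frac{1}{15} - \frac{26}{55} = - \frac{89}{165} \approx -0.53939$)
$\frac{10161}{Q} + \frac{14977}{- 99 g + o} = \frac{10161}{-215} + \frac{14977}{\left(-99\right) \left(- \frac{89}{165}\right) - 297} = 10161 \left(- \frac{1}{215}\right) + \frac{14977}{\frac{267}{5} - 297} = - \frac{10161}{215} + \frac{14977}{- \frac{1218}{5}} = - \frac{10161}{215} + 14977 \left(- \frac{5}{1218}\right) = - \frac{10161}{215} - \frac{74885}{1218} = - \frac{28476373}{261870}$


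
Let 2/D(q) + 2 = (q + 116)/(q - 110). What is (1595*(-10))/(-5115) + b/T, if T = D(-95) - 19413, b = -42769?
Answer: 4140859597/778169409 ≈ 5.3213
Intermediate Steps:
D(q) = 2/(-2 + (116 + q)/(-110 + q)) (D(q) = 2/(-2 + (q + 116)/(q - 110)) = 2/(-2 + (116 + q)/(-110 + q)))
T = -8367413/431 (T = 2*(110 - 1*(-95))/(-336 - 95) - 19413 = 2*(110 + 95)/(-431) - 19413 = 2*(-1/431)*205 - 19413 = -410/431 - 19413 = -8367413/431 ≈ -19414.)
(1595*(-10))/(-5115) + b/T = (1595*(-10))/(-5115) - 42769/(-8367413/431) = -15950*(-1/5115) - 42769*(-431/8367413) = 290/93 + 18433439/8367413 = 4140859597/778169409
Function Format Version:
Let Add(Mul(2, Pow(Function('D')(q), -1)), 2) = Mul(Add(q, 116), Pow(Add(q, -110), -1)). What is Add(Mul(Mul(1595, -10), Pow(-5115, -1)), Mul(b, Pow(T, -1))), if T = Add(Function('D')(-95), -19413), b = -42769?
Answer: Rational(4140859597, 778169409) ≈ 5.3213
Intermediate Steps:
Function('D')(q) = Mul(2, Pow(Add(-2, Mul(Pow(Add(-110, q), -1), Add(116, q))), -1)) (Function('D')(q) = Mul(2, Pow(Add(-2, Mul(Add(q, 116), Pow(Add(q, -110), -1))), -1)) = Mul(2, Pow(Add(-2, Mul(Add(116, q), Pow(Add(-110, q), -1))), -1)) = Mul(2, Pow(Add(-2, Mul(Pow(Add(-110, q), -1), Add(116, q))), -1)))
T = Rational(-8367413, 431) (T = Add(Mul(2, Pow(Add(-336, -95), -1), Add(110, Mul(-1, -95))), -19413) = Add(Mul(2, Pow(-431, -1), Add(110, 95)), -19413) = Add(Mul(2, Rational(-1, 431), 205), -19413) = Add(Rational(-410, 431), -19413) = Rational(-8367413, 431) ≈ -19414.)
Add(Mul(Mul(1595, -10), Pow(-5115, -1)), Mul(b, Pow(T, -1))) = Add(Mul(Mul(1595, -10), Pow(-5115, -1)), Mul(-42769, Pow(Rational(-8367413, 431), -1))) = Add(Mul(-15950, Rational(-1, 5115)), Mul(-42769, Rational(-431, 8367413))) = Add(Rational(290, 93), Rational(18433439, 8367413)) = Rational(4140859597, 778169409)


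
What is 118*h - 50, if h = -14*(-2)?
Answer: 3254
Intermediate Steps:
h = 28
118*h - 50 = 118*28 - 50 = 3304 - 50 = 3254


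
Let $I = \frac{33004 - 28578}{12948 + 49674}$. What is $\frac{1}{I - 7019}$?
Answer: $- \frac{31311}{219769696} \approx -0.00014247$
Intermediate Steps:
$I = \frac{2213}{31311}$ ($I = \frac{4426}{62622} = 4426 \cdot \frac{1}{62622} = \frac{2213}{31311} \approx 0.070678$)
$\frac{1}{I - 7019} = \frac{1}{\frac{2213}{31311} - 7019} = \frac{1}{- \frac{219769696}{31311}} = - \frac{31311}{219769696}$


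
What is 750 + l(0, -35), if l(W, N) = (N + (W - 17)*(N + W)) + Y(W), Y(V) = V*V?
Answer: 1310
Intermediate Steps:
Y(V) = V²
l(W, N) = N + W² + (-17 + W)*(N + W) (l(W, N) = (N + (W - 17)*(N + W)) + W² = (N + (-17 + W)*(N + W)) + W² = N + W² + (-17 + W)*(N + W))
750 + l(0, -35) = 750 + (-17*0 - 16*(-35) + 2*0² - 35*0) = 750 + (0 + 560 + 2*0 + 0) = 750 + (0 + 560 + 0 + 0) = 750 + 560 = 1310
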